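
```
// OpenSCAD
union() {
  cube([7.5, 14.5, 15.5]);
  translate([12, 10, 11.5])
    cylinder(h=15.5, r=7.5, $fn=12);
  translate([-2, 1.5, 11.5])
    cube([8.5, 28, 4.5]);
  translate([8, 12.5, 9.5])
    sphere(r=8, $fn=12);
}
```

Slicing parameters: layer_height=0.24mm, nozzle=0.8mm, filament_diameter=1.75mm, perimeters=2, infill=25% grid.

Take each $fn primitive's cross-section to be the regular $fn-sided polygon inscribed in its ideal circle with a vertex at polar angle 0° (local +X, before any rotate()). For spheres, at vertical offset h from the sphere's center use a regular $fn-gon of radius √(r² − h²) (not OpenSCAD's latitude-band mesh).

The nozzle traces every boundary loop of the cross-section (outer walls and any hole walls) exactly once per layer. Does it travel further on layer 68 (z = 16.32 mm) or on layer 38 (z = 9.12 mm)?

layer 38 (z = 9.12 mm)

Layer 68 (z = 16.32): the cube does not reach this height (z outside [0, 15.5]); the r=7.5 cylinder at (12, 10) contributes a regular 12-gon of circumradius 7.5 (perimeter = 2·12·7.500·sin(180°/12) = 46.59 mm); the cube at (-2, 1.5) is not intersected at this z (z outside [11.5, 16]); the r=8 sphere at (8, 12.5) contributes a regular 12-gon of circumradius √(8²−6.82²) = 4.182 (perimeter = 2·12·4.182·sin(180°/12) = 25.98 mm); Combining (union): the regions partially overlap (shared area 44.03 mm²), so the edge portions inside another operand are dropped and the merged outline is re-measured after clipping — boundary = 48.23 mm. So its perimeter = 48.23 mm. Layer 38 (z = 9.12): the cube is present — its section is the full 7.5×14.5 rectangle (perimeter 44.00 mm); the cylinder at (12, 10) is absent (z outside [11.5, 27]); the cube at (-2, 1.5) does not reach this height (z outside [11.5, 16]); the r=8 sphere at (8, 12.5) contributes a regular 12-gon of circumradius √(8²−0.38²) = 7.991 (perimeter = 2·12·7.991·sin(180°/12) = 49.64 mm); Merging all regions: the regions partially overlap (shared area 58.38 mm²), so the edge portions inside another operand are dropped and the merged outline is re-measured after clipping — boundary = 62.86 mm. So its perimeter = 62.86 mm. Layer 38 is larger (62.86 vs 48.23 mm).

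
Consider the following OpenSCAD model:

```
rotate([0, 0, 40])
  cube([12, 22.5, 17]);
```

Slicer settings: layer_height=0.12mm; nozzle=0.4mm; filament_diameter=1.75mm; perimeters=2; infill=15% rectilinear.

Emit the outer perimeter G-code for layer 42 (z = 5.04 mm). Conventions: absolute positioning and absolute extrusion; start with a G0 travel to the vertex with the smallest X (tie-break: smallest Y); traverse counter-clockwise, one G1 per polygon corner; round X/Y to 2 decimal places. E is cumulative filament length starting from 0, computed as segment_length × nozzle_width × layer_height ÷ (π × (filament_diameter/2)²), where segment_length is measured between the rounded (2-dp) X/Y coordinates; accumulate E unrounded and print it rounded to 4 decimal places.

G0 X-14.46 Y17.24 Z5.04
G1 X0.00 Y0.00 E0.4490
G1 X9.19 Y7.71 E0.6884
G1 X-5.27 Y24.95 E1.1375
G1 X-14.46 Y17.24 E1.3769

At z = 5.04 mm: the cube is present — its section is the full 12×22.5 rectangle; (rotated 40° about Z; rotation is an isometry so areas/perimeters/island counts are preserved). The outline is a single polygon with 4 vertices. Extrusion per mm of travel: 0.4 × 0.12 / (π × 0.875²) = 0.019956. Accumulating E over each segment gives final E = 1.3769.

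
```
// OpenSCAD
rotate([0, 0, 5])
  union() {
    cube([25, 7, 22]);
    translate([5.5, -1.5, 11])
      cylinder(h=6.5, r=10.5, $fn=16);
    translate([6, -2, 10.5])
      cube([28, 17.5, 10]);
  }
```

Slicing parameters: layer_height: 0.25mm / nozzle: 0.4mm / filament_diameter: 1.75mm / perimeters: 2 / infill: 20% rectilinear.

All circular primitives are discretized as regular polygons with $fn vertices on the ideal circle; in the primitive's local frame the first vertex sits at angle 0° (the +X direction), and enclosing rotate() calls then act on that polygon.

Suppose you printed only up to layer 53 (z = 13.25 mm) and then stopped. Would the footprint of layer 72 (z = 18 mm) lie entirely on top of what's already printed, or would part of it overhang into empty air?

Compare the two slices. At z = 13.25: the cube (footprint 25×7) is included at this height (area 175.00 mm²); the r=10.5 cylinder at (5.5, -1.5) gives a regular 16-gon of circumradius 10.5 (constant along its height) (area = (16/2)·10.500²·sin(360°/16) = 337.53 mm²); the 28×17.5 cube at (6, -2) contributes its full rectangle (area 490.00 mm²); Combining (union): the regions partially overlap — summed areas 1002.53 mm² minus the doubly-counted overlap 259.13 mm² gives 743.40 mm² — area = 743.40 mm²; (rotated 5° about Z; rotation is an isometry so areas/perimeters/island counts are preserved). At z = 18: the cube (footprint 25×7) is included at this height (area 175.00 mm²); the cylinder at (5.5, -1.5) is absent (z outside [11, 17.5]); the cube at (6, -2) is present — its section is the full 28×17.5 rectangle (area 490.00 mm²); Combining (union): the regions partially overlap — summed areas 665.00 mm² minus the doubly-counted overlap 133.00 mm² gives 532.00 mm² — area = 532.00 mm²; (rotated 5° about Z; rotation is an isometry so areas/perimeters/island counts are preserved). Checking containment: the cross-section at z = 18 is a subset of the cross-section at z = 13.25.

entirely on top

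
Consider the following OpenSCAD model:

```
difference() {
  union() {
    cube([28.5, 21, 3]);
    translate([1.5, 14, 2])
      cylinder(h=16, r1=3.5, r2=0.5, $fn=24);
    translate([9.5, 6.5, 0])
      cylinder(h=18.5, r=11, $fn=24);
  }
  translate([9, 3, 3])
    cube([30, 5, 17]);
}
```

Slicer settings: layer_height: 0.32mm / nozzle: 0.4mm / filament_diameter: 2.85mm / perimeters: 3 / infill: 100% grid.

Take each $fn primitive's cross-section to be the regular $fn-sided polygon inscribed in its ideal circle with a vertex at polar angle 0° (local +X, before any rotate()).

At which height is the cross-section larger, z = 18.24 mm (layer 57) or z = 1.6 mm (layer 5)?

Layer 57 (z = 18.24): the cube is not intersected at this z (z outside [0, 3]); the cone at (1.5, 14) is absent (z outside [2, 18]); the cylinder at (9.5, 6.5): section is a regular 24-gon, circumradius r=11 (area = (24/2)·11.000²·sin(360°/24) = 375.81 mm²); Combining (union): only the r=11 cylinder at (9.5, 6.5) is present, so the union is just that shape — area = 375.81 mm²; the cube at (9, 3) (footprint 30×5) is included at this height (area 150.00 mm²); Subtracting the remaining from the first: starting from that combined region (375.81 mm²), the 30×5 cube at (9, 3) partially overlaps it — only the 56.49 mm² overlap (of its 150.00 mm²) is removed, clipping the outline — area = 319.32 mm². So its area = 319.32 mm². Layer 5 (z = 1.6): the 28.5×21 cube contributes its full rectangle (area 598.50 mm²); the cone at (1.5, 14) is absent (z outside [2, 18]); the cylinder at (9.5, 6.5): section is a regular 24-gon, circumradius r=11 (area = (24/2)·11.000²·sin(360°/24) = 375.81 mm²); Combining (union): the regions partially overlap — summed areas 974.31 mm² minus the doubly-counted overlap 310.69 mm² gives 663.62 mm² — area = 663.62 mm²; the cube at (9, 3) is absent (z outside [3, 20]); After the difference (first − rest): none of the subtracted shapes is present at this height, so the result so far is unchanged — area = 663.62 mm². So its area = 663.62 mm². Layer 5 is larger (663.62 vs 319.32 mm²).

layer 5 (z = 1.6 mm)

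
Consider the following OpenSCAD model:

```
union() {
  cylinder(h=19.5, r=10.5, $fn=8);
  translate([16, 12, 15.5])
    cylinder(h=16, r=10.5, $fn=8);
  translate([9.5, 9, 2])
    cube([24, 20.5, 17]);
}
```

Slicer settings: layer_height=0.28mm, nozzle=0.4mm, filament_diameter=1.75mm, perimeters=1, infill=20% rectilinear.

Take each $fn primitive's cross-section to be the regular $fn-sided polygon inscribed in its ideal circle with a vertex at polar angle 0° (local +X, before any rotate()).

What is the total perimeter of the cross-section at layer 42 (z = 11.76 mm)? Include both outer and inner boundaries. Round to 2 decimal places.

153.29 mm

At z = 11.76 mm: the r=10.5 cylinder contributes a regular 8-gon of circumradius 10.5 (perimeter = 2·8·10.500·sin(180°/8) = 64.29 mm); the cylinder at (16, 12) is not intersected at this z (z outside [15.5, 31.5]); the cube at (9.5, 9) (footprint 24×20.5) is included at this height (perimeter 89.00 mm); Taking the union: the 2 present regions are separate (no shared area or edge), so areas and boundary lengths simply add and each stays a separate island — boundary = 153.29 mm. Overall, the cross-section has 2 separate islands. Total boundary length (outer) = 153.29 mm.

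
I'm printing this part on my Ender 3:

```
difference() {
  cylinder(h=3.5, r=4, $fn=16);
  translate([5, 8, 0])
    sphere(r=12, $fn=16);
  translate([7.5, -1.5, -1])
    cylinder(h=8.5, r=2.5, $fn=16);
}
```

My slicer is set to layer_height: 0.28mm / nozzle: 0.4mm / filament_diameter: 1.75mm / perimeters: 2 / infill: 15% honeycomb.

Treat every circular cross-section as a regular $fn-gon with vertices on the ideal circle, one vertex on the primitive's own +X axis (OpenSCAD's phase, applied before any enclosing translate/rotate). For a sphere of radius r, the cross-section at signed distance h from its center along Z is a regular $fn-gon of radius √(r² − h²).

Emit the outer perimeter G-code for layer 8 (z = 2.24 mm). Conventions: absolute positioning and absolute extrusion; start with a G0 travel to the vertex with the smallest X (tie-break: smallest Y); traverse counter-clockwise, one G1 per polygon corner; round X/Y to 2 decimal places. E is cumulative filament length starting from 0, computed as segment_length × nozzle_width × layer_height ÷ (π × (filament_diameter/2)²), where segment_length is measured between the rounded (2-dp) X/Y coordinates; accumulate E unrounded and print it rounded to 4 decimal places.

G0 X-4.00 Y0.00 Z2.24
G1 X-3.70 Y-1.53 E0.0726
G1 X-2.83 Y-2.83 E0.1454
G1 X-1.53 Y-3.70 E0.2183
G1 X0.00 Y-4.00 E0.2909
G1 X1.53 Y-3.70 E0.3635
G1 X2.22 Y-3.24 E0.4021
G1 X0.49 Y-2.89 E0.4843
G1 X-3.34 Y-0.34 E0.6985
G1 X-3.90 Y0.51 E0.7459
G1 X-4.00 Y0.00 E0.7701

At z = 2.24 mm: the r=4 cylinder gives a regular 16-gon of circumradius 4 (constant along its height); the r=12 sphere at (5, 8) contributes a regular 16-gon of circumradius √(12²−2.24²) = 11.789; the r=2.5 cylinder at (7.5, -1.5) gives a regular 16-gon of circumradius 2.5 (constant along its height); Taking the first minus the rest: starting from the r=4 cylinder, the r=12 sphere at (5, 8) partially overlaps it — only the 39.86 mm² overlap (of its 425.49 mm²) is removed, clipping the outline; the r=2.5 cylinder at (7.5, -1.5) misses the remaining region (no effect) — 1 connected region. The outline is a single polygon with 10 vertices. Extrusion per mm of travel: 0.4 × 0.28 / (π × 0.875²) = 0.046564. Accumulating E over each segment gives final E = 0.7701.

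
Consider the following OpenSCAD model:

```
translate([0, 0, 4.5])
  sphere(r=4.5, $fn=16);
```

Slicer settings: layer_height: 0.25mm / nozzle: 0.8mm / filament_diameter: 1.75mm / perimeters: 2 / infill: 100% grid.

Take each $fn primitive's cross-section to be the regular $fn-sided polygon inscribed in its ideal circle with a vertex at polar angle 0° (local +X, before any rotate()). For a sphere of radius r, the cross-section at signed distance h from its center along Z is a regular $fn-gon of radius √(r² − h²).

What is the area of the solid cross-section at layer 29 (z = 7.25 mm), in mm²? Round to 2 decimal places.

38.84 mm²

At z = 7.25 mm: the r=4.5 sphere slices to a regular 16-gon of circumradius 3.562 (√(r²−h²) with h=2.75 from center) (area = (16/2)·3.562²·sin(360°/16) = 38.84 mm²). Overall, the cross-section is a single solid region. Net area = 38.84 mm².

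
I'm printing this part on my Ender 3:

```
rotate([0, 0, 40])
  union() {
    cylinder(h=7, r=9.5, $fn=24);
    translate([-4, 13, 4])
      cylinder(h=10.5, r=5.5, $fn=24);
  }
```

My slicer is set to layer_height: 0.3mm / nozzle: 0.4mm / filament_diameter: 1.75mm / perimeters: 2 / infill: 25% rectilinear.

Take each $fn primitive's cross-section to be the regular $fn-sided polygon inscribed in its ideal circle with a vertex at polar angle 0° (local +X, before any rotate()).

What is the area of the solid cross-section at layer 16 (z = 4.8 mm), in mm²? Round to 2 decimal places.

At z = 4.8 mm: the r=9.5 cylinder contributes a regular 24-gon of circumradius 9.5 (area = (24/2)·9.500²·sin(360°/24) = 280.30 mm²); the r=5.5 cylinder at (-4, 13) contributes a regular 24-gon of circumradius 5.5 (area = (24/2)·5.500²·sin(360°/24) = 93.95 mm²); Combining (union): the regions partially overlap — summed areas 374.25 mm² minus the doubly-counted overlap 5.21 mm² gives 369.05 mm² — area = 369.05 mm²; (whole slice rotated 40° about Z — lengths, areas and connectivity unchanged). Overall, the cross-section is a single solid region. Net area = 369.05 mm².

369.05 mm²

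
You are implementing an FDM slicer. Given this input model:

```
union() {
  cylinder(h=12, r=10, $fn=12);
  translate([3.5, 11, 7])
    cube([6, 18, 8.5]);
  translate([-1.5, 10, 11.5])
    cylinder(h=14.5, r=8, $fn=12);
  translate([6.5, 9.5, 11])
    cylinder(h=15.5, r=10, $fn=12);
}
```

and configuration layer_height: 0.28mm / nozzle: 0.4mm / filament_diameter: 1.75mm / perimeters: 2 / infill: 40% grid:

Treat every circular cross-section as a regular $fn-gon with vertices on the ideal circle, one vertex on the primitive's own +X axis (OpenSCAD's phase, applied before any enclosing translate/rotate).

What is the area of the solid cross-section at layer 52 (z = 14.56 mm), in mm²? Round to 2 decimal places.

At z = 14.56 mm: the cylinder does not reach this height (z outside [0, 12]); the cube at (3.5, 11) is present — its section is the full 6×18 rectangle (area 108.00 mm²); the r=8 cylinder at (-1.5, 10) contributes a regular 12-gon of circumradius 8 (area = (12/2)·8.000²·sin(360°/12) = 192.00 mm²); the r=10 cylinder at (6.5, 9.5) contributes a regular 12-gon of circumradius 10 (area = (12/2)·10.000²·sin(360°/12) = 300.00 mm²); Combining (union): the regions partially overlap — summed areas 600.00 mm² minus the doubly-counted overlap 153.81 mm² gives 446.19 mm² — area = 446.19 mm². Overall, the cross-section is a single solid region. Net area = 446.19 mm².

446.19 mm²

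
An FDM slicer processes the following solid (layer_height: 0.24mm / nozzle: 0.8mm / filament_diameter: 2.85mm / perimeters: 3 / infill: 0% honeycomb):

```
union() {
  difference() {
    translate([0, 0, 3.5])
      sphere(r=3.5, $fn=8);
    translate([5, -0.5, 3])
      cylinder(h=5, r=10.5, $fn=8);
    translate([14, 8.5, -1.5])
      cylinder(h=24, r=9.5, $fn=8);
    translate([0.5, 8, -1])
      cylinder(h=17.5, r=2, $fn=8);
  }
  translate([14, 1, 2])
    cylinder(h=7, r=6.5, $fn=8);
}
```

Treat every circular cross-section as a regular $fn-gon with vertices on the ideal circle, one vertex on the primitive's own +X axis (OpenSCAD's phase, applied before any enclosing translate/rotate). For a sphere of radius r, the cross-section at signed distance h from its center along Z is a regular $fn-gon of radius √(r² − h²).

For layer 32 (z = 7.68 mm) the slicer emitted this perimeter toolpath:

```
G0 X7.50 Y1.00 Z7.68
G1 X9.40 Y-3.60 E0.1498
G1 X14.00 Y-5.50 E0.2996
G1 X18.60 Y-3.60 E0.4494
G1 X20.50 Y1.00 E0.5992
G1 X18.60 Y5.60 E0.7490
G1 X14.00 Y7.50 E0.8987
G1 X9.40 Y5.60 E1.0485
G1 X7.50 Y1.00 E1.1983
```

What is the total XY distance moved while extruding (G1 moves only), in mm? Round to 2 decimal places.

39.82 mm

Sum the Euclidean lengths of each G1 segment: total = 39.82 mm.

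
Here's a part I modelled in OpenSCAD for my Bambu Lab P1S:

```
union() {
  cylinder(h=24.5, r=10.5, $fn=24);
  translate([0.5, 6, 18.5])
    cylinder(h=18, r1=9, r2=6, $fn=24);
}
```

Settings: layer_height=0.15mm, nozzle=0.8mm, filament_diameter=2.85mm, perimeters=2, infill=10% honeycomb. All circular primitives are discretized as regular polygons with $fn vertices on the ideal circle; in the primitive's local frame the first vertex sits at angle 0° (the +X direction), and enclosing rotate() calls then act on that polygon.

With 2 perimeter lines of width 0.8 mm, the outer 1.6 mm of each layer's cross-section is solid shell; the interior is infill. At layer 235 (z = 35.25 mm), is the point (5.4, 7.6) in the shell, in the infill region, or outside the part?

At z = 35.25 mm: the cylinder does not reach this height (z outside [0, 24.5]); the cone at (0.5, 6) (r1=9→r2=6) has section circumradius 6.208 here — a regular 24-gon; Merging all regions: only the cone at (0.5, 6) is present, so the union is just that shape — 1 connected region. Overall, the cross-section is a single solid region. The nearest boundary edge runs (6.50, 7.61)→(5.88, 9.10); distance from the point to it = 1.02 mm. The point is inside the cross-section, 1.02 mm from the nearest boundary — within the 1.6 mm shell band (2 × 0.8).

shell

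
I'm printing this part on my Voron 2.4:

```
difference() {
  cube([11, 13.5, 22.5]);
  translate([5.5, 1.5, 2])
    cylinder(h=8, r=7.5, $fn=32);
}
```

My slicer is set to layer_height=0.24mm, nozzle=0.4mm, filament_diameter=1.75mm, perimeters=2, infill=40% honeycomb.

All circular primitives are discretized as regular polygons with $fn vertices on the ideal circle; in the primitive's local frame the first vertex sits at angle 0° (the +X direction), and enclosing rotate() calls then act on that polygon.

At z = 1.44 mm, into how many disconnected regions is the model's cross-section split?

At z = 1.44 mm: the cube (footprint 11×13.5) is included at this height; the cylinder at (5.5, 1.5) does not reach this height (z outside [2, 10]); Subtracting the remaining from the first: none of the subtracted shapes is present at this height, so the 11×13.5 cube is unchanged — 1 connected region. The result has 1 disconnected region.

1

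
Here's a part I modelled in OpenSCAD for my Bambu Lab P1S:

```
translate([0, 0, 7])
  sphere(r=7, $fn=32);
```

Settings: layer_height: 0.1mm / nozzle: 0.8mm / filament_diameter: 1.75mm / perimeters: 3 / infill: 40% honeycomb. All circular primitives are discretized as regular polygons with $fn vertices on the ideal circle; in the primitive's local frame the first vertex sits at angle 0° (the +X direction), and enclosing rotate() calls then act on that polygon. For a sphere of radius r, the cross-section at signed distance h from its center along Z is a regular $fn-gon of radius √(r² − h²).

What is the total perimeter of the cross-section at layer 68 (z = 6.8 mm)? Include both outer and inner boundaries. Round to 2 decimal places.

43.89 mm

At z = 6.8 mm: the r=7 sphere slices to a regular 32-gon of circumradius 6.997 (√(r²−h²) with h=0.2 from center) (perimeter = 2·32·6.997·sin(180°/32) = 43.89 mm). Overall, the cross-section is a single solid region. Total boundary length (outer) = 43.89 mm.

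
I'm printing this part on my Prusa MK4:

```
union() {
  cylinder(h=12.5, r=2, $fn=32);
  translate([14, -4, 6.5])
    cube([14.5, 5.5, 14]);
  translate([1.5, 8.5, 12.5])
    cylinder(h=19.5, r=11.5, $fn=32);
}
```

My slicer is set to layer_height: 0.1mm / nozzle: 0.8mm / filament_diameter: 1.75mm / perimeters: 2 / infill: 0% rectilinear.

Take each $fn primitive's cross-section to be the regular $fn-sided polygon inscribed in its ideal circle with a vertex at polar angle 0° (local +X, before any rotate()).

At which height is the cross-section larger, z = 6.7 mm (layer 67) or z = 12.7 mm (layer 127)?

Layer 67 (z = 6.7): the r=2 cylinder gives a regular 32-gon of circumradius 2 (constant along its height) (area = (32/2)·2.000²·sin(360°/32) = 12.49 mm²); the cube at (14, -4) is present — its section is the full 14.5×5.5 rectangle (area 79.75 mm²); the cylinder at (1.5, 8.5) is not intersected at this z (z outside [12.5, 32]); Combining (union): the 2 present regions are separate (no shared area or edge), so areas and boundary lengths simply add and each stays a separate island — area = 92.24 mm². So its area = 92.24 mm². Layer 127 (z = 12.7): the cylinder is not intersected at this z (z outside [0, 12.5]); the cube at (14, -4) (footprint 14.5×5.5) is included at this height (area 79.75 mm²); the cylinder at (1.5, 8.5): section is a regular 32-gon, circumradius r=11.5 (area = (32/2)·11.500²·sin(360°/32) = 412.81 mm²); Combining (union): the 2 present regions are separate (no shared area or edge), so areas and boundary lengths simply add and each stays a separate island — area = 492.56 mm². So its area = 492.56 mm². Layer 127 is larger (492.56 vs 92.24 mm²).

layer 127 (z = 12.7 mm)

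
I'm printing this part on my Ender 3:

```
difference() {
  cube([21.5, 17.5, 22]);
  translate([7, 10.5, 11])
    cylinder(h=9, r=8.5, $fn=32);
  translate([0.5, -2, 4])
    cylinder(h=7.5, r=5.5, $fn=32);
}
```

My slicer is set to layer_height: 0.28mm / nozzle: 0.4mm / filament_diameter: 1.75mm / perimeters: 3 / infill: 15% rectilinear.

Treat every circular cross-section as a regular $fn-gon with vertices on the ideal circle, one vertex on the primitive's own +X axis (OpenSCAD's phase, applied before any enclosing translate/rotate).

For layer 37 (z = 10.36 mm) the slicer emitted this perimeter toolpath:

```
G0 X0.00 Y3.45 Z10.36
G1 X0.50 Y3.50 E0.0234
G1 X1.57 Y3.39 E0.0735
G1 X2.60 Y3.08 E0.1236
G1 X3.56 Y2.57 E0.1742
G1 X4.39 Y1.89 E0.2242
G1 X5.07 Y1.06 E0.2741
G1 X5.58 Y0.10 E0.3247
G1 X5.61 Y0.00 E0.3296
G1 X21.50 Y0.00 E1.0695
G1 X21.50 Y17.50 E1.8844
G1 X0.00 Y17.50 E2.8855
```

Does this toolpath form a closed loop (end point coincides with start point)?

no

Start point (G0): (0.00, 3.45). End point (last G1): the path does not return to the start — open.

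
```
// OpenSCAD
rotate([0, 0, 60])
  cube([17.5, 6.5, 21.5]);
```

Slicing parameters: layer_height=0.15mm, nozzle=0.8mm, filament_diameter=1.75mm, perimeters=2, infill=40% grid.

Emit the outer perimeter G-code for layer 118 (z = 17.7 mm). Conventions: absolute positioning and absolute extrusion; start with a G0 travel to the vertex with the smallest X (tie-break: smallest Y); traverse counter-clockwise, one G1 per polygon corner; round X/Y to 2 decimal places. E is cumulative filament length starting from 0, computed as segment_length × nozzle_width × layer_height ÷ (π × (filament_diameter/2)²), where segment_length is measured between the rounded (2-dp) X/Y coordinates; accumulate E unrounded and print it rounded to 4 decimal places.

At z = 17.7 mm: the cube (footprint 17.5×6.5) is included at this height; (whole slice rotated 60° about Z — lengths, areas and connectivity unchanged). The outline is a single polygon with 4 vertices. Extrusion per mm of travel: 0.8 × 0.15 / (π × 0.875²) = 0.049890. Accumulating E over each segment gives final E = 2.3952.

G0 X-5.63 Y3.25 Z17.70
G1 X0.00 Y0.00 E0.3243
G1 X8.75 Y15.16 E1.1976
G1 X3.12 Y18.41 E1.5219
G1 X-5.63 Y3.25 E2.3952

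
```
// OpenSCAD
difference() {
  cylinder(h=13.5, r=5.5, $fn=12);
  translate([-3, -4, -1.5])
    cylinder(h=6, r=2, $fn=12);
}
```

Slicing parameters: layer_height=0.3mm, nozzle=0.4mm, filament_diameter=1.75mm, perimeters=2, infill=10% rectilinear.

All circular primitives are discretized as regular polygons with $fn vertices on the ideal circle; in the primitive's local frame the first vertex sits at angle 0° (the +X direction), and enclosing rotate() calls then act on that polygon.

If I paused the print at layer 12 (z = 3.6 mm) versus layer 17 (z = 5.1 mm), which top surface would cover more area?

layer 17 (z = 5.1 mm)

Layer 12 (z = 3.6): the r=5.5 cylinder gives a regular 12-gon of circumradius 5.5 (constant along its height) (area = (12/2)·5.500²·sin(360°/12) = 90.75 mm²); the cylinder at (-3, -4): section is a regular 12-gon, circumradius r=2 (area = (12/2)·2.000²·sin(360°/12) = 12.00 mm²); After the difference (first − rest): starting from the r=5.5 cylinder (90.75 mm²), the r=2 cylinder at (-3, -4) partially overlaps it — only the 6.98 mm² overlap (of its 12.00 mm²) is removed, clipping the outline — area = 83.77 mm². So its area = 83.77 mm². Layer 17 (z = 5.1): the cylinder: section is a regular 12-gon, circumradius r=5.5 (area = (12/2)·5.500²·sin(360°/12) = 90.75 mm²); the cylinder at (-3, -4) does not reach this height (z outside [-1.5, 4.5]); Subtracting the remaining from the first: none of the subtracted shapes is present at this height, so the r=5.5 cylinder is unchanged — area = 90.75 mm². So its area = 90.75 mm². Layer 17 is larger (90.75 vs 83.77 mm²).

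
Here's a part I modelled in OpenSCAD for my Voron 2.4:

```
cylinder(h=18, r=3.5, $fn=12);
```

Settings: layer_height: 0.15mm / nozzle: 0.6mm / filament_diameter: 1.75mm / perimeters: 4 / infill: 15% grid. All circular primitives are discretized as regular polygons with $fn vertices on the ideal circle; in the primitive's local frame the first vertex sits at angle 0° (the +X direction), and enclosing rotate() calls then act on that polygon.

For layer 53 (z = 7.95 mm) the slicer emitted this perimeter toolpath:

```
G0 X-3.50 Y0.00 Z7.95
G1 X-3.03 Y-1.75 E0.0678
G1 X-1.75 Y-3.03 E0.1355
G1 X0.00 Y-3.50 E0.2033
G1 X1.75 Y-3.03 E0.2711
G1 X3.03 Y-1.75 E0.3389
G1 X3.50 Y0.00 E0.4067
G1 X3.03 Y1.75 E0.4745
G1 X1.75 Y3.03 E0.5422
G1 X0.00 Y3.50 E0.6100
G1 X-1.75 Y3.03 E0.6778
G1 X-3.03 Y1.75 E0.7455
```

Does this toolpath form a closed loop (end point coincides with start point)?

no

Start point (G0): (-3.50, 0.00). End point (last G1): the path does not return to the start — open.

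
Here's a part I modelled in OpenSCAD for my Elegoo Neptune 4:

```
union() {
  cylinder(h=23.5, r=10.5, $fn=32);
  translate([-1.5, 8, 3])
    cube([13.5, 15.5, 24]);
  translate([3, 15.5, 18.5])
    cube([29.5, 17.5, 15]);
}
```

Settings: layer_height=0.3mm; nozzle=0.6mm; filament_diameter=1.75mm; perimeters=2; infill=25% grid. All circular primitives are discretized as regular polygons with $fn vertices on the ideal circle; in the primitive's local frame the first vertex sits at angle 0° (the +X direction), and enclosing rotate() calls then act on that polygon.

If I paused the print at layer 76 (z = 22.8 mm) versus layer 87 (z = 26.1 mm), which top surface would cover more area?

layer 76 (z = 22.8 mm)

Layer 76 (z = 22.8): the r=10.5 cylinder contributes a regular 32-gon of circumradius 10.5 (area = (32/2)·10.500²·sin(360°/32) = 344.14 mm²); the 13.5×15.5 cube at (-1.5, 8) contributes its full rectangle (area 209.25 mm²); the cube at (3, 15.5) (footprint 29.5×17.5) is included at this height (area 516.25 mm²); Combining (union): the regions partially overlap — summed areas 1069.64 mm² minus the doubly-counted overlap 87.02 mm² gives 982.62 mm² — area = 982.62 mm². So its area = 982.62 mm². Layer 87 (z = 26.1): the cylinder is absent (z outside [0, 23.5]); the cube at (-1.5, 8) (footprint 13.5×15.5) is included at this height (area 209.25 mm²); the 29.5×17.5 cube at (3, 15.5) contributes its full rectangle (area 516.25 mm²); Combining (union): the regions partially overlap — summed areas 725.50 mm² minus the doubly-counted overlap 72.00 mm² gives 653.50 mm² — area = 653.50 mm². So its area = 653.50 mm². Layer 76 is larger (982.62 vs 653.50 mm²).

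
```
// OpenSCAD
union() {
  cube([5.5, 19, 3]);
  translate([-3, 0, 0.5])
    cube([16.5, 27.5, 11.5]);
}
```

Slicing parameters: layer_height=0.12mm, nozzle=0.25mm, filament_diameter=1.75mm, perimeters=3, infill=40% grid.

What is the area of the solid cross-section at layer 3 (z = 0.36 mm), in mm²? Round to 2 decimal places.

104.50 mm²

At z = 0.36 mm: the 5.5×19 cube contributes its full rectangle (area 104.50 mm²); the cube at (-3, 0) is absent (z outside [0.5, 12]); Combining (union): only the 5.5×19 cube is present, so the union is just that shape — area = 104.50 mm². Overall, the cross-section is a single solid region. Net area = 104.50 mm².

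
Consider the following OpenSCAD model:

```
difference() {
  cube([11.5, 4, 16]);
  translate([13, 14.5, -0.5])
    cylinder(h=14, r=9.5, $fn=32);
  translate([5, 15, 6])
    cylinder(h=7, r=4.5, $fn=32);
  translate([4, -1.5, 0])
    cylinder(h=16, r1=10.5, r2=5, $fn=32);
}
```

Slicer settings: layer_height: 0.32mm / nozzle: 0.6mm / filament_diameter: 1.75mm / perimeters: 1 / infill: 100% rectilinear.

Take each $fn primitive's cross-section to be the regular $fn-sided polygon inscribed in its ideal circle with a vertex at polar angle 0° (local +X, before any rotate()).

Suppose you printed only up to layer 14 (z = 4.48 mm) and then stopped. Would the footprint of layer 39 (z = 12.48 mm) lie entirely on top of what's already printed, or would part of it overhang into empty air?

Compare the two slices. At z = 4.48: the 11.5×4 cube contributes its full rectangle (area 46.00 mm²); the cylinder at (13, 14.5): section is a regular 32-gon, circumradius r=9.5 (area = (32/2)·9.500²·sin(360°/32) = 281.71 mm²); the cylinder at (5, 15) is absent (z outside [6, 13]); the cone at (4, -1.5) contributes a regular 32-gon of circumradius 8.960 (interpolated between r1=10.5 and r2=5 at t=0.280) (area = (32/2)·8.960²·sin(360°/32) = 250.59 mm²); Subtracting the remaining from the first: starting from the 11.5×4 cube (46.00 mm²), the r=9.5 cylinder at (13, 14.5) misses the remaining region (no effect); the cone at (4, -1.5) partially overlaps it — only the 45.86 mm² overlap (of its 250.59 mm²) is removed, clipping the outline — area = 0.14 mm². At z = 12.48: the cube (footprint 11.5×4) is included at this height (area 46.00 mm²); the cylinder at (13, 14.5): section is a regular 32-gon, circumradius r=9.5 (area = (32/2)·9.500²·sin(360°/32) = 281.71 mm²); the r=4.5 cylinder at (5, 15) gives a regular 32-gon of circumradius 4.5 (constant along its height) (area = (32/2)·4.500²·sin(360°/32) = 63.21 mm²); the cone at (4, -1.5) contributes a regular 32-gon of circumradius 6.210 (interpolated between r1=10.5 and r2=5 at t=0.780) (area = (32/2)·6.210²·sin(360°/32) = 120.38 mm²); After the difference (first − rest): starting from the 11.5×4 cube (46.00 mm²), the r=9.5 cylinder at (13, 14.5) misses the remaining region (no effect); the r=4.5 cylinder at (5, 15) misses the remaining region (no effect); the cone at (4, -1.5) partially overlaps it — only the 35.16 mm² overlap (of its 120.38 mm²) is removed, clipping the outline — area = 10.84 mm². Checking containment: at z = 12.48 the cross-section extends beyond the z = 4.48 cross-section by about 10.70 mm².

part overhangs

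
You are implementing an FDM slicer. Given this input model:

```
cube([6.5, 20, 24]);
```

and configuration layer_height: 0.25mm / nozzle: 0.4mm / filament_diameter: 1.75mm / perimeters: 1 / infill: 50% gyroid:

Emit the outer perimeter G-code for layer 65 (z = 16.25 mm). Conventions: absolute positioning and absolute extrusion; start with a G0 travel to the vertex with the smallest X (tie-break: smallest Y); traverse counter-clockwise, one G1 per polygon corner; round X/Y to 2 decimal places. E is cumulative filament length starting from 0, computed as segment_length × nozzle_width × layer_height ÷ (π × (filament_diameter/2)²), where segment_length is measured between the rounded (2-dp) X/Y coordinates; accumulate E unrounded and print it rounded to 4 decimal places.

G0 X0.00 Y0.00 Z16.25
G1 X6.50 Y0.00 E0.2702
G1 X6.50 Y20.00 E1.1017
G1 X0.00 Y20.00 E1.3720
G1 X0.00 Y0.00 E2.2035

At z = 16.25 mm: the cube is present — its section is the full 6.5×20 rectangle. The outline is a single polygon with 4 vertices. Extrusion per mm of travel: 0.4 × 0.25 / (π × 0.875²) = 0.041575. Accumulating E over each segment gives final E = 2.2035.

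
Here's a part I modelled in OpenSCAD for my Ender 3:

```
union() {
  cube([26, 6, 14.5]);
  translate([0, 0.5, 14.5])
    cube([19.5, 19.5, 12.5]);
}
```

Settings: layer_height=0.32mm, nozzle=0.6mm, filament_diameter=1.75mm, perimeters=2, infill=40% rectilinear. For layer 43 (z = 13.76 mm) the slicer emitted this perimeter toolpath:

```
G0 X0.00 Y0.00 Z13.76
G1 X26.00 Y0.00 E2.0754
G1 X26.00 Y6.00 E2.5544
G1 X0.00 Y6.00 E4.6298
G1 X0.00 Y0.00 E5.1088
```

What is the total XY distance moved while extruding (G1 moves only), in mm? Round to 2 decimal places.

Sum the Euclidean lengths of each G1 segment: total = 64.00 mm.

64.00 mm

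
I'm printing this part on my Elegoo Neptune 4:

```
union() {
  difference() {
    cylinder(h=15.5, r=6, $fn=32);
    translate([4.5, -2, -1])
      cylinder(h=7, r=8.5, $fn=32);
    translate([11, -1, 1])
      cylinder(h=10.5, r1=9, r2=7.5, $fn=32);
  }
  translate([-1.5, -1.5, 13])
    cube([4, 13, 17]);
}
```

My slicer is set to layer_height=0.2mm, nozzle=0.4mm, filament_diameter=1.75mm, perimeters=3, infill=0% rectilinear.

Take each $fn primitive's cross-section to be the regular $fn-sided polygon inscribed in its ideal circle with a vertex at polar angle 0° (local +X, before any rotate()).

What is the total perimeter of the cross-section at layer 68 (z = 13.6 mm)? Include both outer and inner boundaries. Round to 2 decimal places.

At z = 13.6 mm: the r=6 cylinder gives a regular 32-gon of circumradius 6 (constant along its height) (perimeter = 2·32·6.000·sin(180°/32) = 37.64 mm); the cylinder at (4.5, -2) is absent (z outside [-1, 6]); the cone at (11, -1) is absent (z outside [1, 11.5]); Subtracting the remaining from the first: none of the subtracted shapes is present at this height, so the r=6 cylinder is unchanged — boundary = 37.64 mm; the 4×13 cube at (-1.5, -1.5) contributes its full rectangle (perimeter 34.00 mm); Taking the union: the regions partially overlap (shared area 29.38 mm²), so the edge portions inside another operand are dropped and the merged outline is re-measured after clipping — boundary = 49.32 mm. Overall, the cross-section is a single solid region. Total boundary length (outer) = 49.32 mm.

49.32 mm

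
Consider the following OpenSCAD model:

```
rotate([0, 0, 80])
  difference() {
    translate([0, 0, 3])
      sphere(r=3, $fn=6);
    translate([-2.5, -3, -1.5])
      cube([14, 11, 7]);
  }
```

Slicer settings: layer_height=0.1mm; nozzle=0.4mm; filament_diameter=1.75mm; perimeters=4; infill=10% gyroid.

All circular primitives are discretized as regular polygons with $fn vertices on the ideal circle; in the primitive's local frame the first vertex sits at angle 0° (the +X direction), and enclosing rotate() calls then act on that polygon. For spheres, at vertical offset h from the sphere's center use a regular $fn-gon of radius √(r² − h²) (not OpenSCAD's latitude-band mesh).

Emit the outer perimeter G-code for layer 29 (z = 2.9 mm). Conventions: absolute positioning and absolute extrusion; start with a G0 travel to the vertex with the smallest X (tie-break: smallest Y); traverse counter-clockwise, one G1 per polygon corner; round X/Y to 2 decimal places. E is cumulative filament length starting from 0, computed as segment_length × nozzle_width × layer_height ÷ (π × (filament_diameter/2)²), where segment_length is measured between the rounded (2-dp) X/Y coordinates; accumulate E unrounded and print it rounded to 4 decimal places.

G0 X-1.28 Y-2.31 Z2.90
G1 X-0.52 Y-2.95 E0.0165
G1 X0.42 Y-2.61 E0.0331
G1 X-1.28 Y-2.31 E0.0619

At z = 2.9 mm: the r=3 sphere contributes a regular 6-gon of circumradius √(3²−0.1²) = 2.998; the 14×11 cube at (-2.5, -3) contributes its full rectangle; Taking the first minus the rest: starting from the r=3 sphere, the 14×11 cube at (-2.5, -3) partially overlaps it — only the 22.93 mm² overlap (of its 154.00 mm²) is removed, clipping the outline — 1 connected region; (rotated 80° about Z; rotation is an isometry so areas/perimeters/island counts are preserved). The outline is a single polygon with 3 vertices. Extrusion per mm of travel: 0.4 × 0.1 / (π × 0.875²) = 0.016630. Accumulating E over each segment gives final E = 0.0619.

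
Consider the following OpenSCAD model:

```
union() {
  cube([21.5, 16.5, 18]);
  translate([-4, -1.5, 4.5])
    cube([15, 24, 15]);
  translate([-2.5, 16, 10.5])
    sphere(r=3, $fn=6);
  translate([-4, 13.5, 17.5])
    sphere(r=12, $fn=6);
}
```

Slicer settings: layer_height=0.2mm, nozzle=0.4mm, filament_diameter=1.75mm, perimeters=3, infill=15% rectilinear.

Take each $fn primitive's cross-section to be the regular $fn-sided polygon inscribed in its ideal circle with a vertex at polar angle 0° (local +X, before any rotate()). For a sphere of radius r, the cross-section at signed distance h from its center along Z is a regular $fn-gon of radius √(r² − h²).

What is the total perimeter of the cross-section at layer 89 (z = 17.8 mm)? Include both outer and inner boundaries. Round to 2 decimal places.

116.40 mm

At z = 17.8 mm: the cube (footprint 21.5×16.5) is included at this height (perimeter 76.00 mm); the 15×24 cube at (-4, -1.5) contributes its full rectangle (perimeter 78.00 mm); the sphere at (-2.5, 16) is absent (|z−center|=7.300 > r=3); the r=12 sphere at (-4, 13.5) slices to a regular 6-gon of circumradius 11.996 (√(r²−h²) with h=0.3 from center) (perimeter = 2·6·11.996·sin(180°/6) = 71.98 mm); Merging all regions: the regions partially overlap (shared area 359.56 mm²), so the edge portions inside another operand are dropped and the merged outline is re-measured after clipping — boundary = 116.40 mm. Overall, the cross-section is a single solid region. Total boundary length (outer) = 116.40 mm.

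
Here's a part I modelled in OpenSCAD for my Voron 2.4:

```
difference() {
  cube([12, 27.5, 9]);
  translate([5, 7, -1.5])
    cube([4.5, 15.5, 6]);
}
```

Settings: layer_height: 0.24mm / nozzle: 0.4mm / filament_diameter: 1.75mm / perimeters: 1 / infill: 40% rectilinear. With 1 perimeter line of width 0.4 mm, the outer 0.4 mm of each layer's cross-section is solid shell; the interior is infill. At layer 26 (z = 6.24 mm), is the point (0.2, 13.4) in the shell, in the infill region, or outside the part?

shell

At z = 6.24 mm: the cube (footprint 12×27.5) is included at this height; the cube at (5, 7) does not reach this height (z outside [-1.5, 4.5]); After the difference (first − rest): none of the subtracted shapes is present at this height, so the 12×27.5 cube is unchanged — 1 connected region. Overall, the cross-section is a single solid region. The nearest boundary edge runs (0.00, 27.50)→(0.00, 0.00); distance from the point to it = 0.20 mm. The point is inside the cross-section, 0.20 mm from the nearest boundary — within the 0.4 mm shell band (1 × 0.4).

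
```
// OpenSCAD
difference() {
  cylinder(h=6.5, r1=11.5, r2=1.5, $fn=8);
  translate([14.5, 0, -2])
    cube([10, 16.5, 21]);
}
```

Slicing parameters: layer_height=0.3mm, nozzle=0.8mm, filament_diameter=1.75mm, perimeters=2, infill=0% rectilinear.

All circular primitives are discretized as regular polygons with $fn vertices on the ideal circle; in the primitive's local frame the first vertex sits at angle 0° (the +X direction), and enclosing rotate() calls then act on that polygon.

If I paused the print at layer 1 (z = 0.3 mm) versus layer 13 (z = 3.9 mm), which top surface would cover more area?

Layer 1 (z = 0.3): the cone (r1=11.5→r2=1.5) has section circumradius 11.038 here — a regular 8-gon (area = (8/2)·11.038²·sin(360°/8) = 344.64 mm²); the 10×16.5 cube at (14.5, 0) contributes its full rectangle (area 165.00 mm²); Subtracting the remaining from the first: starting from the cone (344.64 mm²), the 10×16.5 cube at (14.5, 0) misses the remaining region (no effect) — area = 344.64 mm². So its area = 344.64 mm². Layer 13 (z = 3.9): the cone contributes a regular 8-gon of circumradius 5.500 (interpolated between r1=11.5 and r2=1.5 at t=0.600) (area = (8/2)·5.500²·sin(360°/8) = 85.56 mm²); the cube at (14.5, 0) (footprint 10×16.5) is included at this height (area 165.00 mm²); After the difference (first − rest): starting from the cone (85.56 mm²), the 10×16.5 cube at (14.5, 0) misses the remaining region (no effect) — area = 85.56 mm². So its area = 85.56 mm². Layer 1 is larger (344.64 vs 85.56 mm²).

layer 1 (z = 0.3 mm)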